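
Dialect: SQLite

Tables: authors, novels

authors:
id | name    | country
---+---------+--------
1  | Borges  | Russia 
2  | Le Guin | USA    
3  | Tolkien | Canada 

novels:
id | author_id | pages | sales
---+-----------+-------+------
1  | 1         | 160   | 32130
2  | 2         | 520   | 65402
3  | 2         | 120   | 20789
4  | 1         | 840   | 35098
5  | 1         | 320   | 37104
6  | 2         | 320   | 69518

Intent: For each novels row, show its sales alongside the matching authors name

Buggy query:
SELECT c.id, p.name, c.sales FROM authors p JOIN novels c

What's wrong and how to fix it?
Bug: JOIN with no ON clause produces a cartesian product; every novels row pairs with every authors row

Fix: Specify the join condition linking the foreign key to the parent id

Corrected query:
SELECT c.id, p.name, c.sales FROM authors p JOIN novels c ON c.author_id = p.id

Result:
id | name    | sales
---+---------+------
1  | Borges  | 32130
2  | Le Guin | 65402
3  | Le Guin | 20789
4  | Borges  | 35098
5  | Borges  | 37104
6  | Le Guin | 69518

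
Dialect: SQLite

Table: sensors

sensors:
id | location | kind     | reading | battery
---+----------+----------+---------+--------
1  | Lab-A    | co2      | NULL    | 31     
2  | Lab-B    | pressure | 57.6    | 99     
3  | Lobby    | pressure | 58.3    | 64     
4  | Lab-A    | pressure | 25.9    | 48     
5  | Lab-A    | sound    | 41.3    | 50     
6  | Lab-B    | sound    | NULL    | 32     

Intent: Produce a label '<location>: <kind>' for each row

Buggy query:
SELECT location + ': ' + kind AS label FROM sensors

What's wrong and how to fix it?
Bug: SQLite uses || for string concatenation; + coerces text to numbers (yielding 0)

Fix: Replace + with || to concatenate text

Corrected query:
SELECT location || ': ' || kind AS label FROM sensors

Result:
label          
---------------
Lab-A: co2     
Lab-B: pressure
Lobby: pressure
Lab-A: pressure
Lab-A: sound   
Lab-B: sound   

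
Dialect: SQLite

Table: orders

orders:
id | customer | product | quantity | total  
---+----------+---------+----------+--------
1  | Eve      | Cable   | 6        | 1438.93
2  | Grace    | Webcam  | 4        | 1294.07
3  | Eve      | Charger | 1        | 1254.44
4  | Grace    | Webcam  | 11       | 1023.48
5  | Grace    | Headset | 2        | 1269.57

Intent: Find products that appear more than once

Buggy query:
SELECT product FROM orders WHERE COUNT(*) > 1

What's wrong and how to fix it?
Bug: COUNT(*) is an aggregate and cannot be used in WHERE

Fix: Group first, then use HAVING for the count condition

Corrected query:
SELECT product FROM orders GROUP BY product HAVING COUNT(*) > 1

Result:
product
-------
Webcam 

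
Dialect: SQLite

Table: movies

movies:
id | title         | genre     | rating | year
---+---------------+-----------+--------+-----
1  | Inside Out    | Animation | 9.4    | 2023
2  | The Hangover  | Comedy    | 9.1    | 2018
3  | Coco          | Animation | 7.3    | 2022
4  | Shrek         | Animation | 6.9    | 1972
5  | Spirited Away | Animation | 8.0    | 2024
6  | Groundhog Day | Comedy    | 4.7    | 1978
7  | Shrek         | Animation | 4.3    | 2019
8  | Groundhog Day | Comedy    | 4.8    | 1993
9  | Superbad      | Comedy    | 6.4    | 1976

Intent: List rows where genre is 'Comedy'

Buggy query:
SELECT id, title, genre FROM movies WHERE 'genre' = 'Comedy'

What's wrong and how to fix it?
Bug: Single quotes denote string literals in SQL; the column name is being compared as a constant string

Fix: Reference the column as genre without single quotes

Corrected query:
SELECT id, title, genre FROM movies WHERE genre = 'Comedy'

Result:
id | title         | genre 
---+---------------+-------
2  | The Hangover  | Comedy
6  | Groundhog Day | Comedy
8  | Groundhog Day | Comedy
9  | Superbad      | Comedy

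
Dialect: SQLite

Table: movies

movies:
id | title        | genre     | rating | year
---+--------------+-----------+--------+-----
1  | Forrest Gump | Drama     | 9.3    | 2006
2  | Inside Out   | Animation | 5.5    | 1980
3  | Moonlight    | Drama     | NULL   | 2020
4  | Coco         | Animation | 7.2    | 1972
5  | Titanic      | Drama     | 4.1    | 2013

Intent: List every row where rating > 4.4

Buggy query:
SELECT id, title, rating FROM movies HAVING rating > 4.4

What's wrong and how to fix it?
Bug: This is a non-aggregate query (no GROUP BY, no aggregates), so in SQLite the HAVING clause is invalid here; a row-level condition belongs in WHERE

Fix: Replace HAVING with WHERE since the condition applies to individual rows

Corrected query:
SELECT id, title, rating FROM movies WHERE rating > 4.4

Result:
id | title        | rating
---+--------------+-------
1  | Forrest Gump | 9.3   
2  | Inside Out   | 5.5   
4  | Coco         | 7.2   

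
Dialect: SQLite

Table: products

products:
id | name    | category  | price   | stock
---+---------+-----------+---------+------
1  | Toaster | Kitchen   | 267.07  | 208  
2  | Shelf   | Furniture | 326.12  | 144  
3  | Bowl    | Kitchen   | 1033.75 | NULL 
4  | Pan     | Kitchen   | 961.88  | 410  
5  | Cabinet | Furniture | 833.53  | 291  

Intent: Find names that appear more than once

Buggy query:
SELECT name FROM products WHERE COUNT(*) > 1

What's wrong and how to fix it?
Bug: WHERE can't reference COUNT(*); aggregates are computed after WHERE

Fix: Group first, then use HAVING for the count condition

Corrected query:
SELECT name FROM products GROUP BY name HAVING COUNT(*) > 1

Result:
(no rows)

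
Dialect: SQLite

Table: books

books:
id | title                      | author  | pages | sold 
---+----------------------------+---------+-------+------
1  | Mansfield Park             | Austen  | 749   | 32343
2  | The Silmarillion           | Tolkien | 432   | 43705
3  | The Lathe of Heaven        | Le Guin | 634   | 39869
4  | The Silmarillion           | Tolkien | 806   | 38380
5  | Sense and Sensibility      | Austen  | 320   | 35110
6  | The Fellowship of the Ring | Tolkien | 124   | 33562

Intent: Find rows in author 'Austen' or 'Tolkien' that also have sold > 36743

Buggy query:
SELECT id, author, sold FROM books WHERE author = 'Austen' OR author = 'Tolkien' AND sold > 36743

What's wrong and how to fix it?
Bug: Without parentheses, AND is evaluated before OR, so the sold filter only applies to the 'Tolkien' branch

Fix: Group the OR with parentheses (or use IN), then AND the threshold

Corrected query:
SELECT id, author, sold FROM books WHERE (author = 'Austen' OR author = 'Tolkien') AND sold > 36743

Result:
id | author  | sold 
---+---------+------
2  | Tolkien | 43705
4  | Tolkien | 38380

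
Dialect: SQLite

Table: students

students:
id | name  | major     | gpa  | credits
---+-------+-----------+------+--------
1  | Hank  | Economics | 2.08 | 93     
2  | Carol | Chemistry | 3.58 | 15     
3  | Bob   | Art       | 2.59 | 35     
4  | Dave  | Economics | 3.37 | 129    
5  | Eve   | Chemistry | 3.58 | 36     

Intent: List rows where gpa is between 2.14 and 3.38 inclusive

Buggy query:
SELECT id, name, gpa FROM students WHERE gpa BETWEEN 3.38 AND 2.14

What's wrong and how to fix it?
Bug: The bounds are reversed; BETWEEN a AND b requires a <= b to match anything

Fix: Swap the bounds so the smaller value comes first

Corrected query:
SELECT id, name, gpa FROM students WHERE gpa BETWEEN 2.14 AND 3.38

Result:
id | name | gpa 
---+------+-----
3  | Bob  | 2.59
4  | Dave | 3.37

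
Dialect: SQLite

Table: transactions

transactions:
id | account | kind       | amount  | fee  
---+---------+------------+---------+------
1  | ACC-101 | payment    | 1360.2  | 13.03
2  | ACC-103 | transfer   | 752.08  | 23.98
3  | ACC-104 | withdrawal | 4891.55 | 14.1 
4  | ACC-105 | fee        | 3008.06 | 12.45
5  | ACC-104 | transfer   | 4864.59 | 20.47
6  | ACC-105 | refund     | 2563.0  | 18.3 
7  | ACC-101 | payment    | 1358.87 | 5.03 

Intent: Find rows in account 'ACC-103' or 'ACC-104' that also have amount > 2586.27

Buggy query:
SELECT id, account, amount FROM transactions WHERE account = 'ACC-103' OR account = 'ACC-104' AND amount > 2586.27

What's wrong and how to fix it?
Bug: Without parentheses, AND is evaluated before OR, so the amount filter only applies to the 'ACC-104' branch

Fix: Add parentheses around the OR so the AND applies to both alternatives

Corrected query:
SELECT id, account, amount FROM transactions WHERE (account = 'ACC-103' OR account = 'ACC-104') AND amount > 2586.27

Result:
id | account | amount 
---+---------+--------
3  | ACC-104 | 4891.55
5  | ACC-104 | 4864.59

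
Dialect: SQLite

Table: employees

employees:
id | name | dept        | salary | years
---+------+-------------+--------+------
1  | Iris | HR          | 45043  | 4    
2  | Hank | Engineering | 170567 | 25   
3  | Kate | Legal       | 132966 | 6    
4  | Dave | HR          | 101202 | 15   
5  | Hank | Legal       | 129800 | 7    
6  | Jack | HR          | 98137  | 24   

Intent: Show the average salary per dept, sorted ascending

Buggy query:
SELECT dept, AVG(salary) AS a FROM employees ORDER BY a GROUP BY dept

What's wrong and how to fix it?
Bug: GROUP BY must precede ORDER BY

Fix: Move ORDER BY to the end, after GROUP BY

Corrected query:
SELECT dept, AVG(salary) AS a FROM employees GROUP BY dept ORDER BY a

Result:
dept        | a           
------------+-------------
HR          | 81460.666667
Legal       | 131383      
Engineering | 170567      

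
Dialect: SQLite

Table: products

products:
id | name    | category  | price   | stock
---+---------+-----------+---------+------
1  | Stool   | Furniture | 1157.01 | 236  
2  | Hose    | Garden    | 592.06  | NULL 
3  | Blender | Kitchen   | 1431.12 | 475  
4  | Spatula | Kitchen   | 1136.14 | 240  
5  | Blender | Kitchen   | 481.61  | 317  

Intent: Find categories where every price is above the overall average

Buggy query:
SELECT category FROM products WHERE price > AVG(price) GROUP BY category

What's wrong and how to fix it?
Bug: AVG() is an aggregate; it can't sit directly in WHERE

Fix: Use a subquery for AVG and a HAVING MIN(...) filter so the condition holds for every row in the group

Corrected query:
SELECT category FROM products GROUP BY category HAVING MIN(price) > (SELECT AVG(price) FROM products)

Result:
category 
---------
Furniture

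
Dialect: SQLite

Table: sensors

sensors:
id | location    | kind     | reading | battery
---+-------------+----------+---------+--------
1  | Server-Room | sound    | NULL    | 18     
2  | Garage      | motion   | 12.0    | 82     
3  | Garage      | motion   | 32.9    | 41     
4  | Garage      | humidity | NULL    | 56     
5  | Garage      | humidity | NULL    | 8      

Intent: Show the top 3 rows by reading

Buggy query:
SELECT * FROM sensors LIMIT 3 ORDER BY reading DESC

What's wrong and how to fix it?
Bug: LIMIT must come after ORDER BY

Fix: Swap the clauses: ORDER BY first, then LIMIT

Corrected query:
SELECT * FROM sensors ORDER BY reading DESC LIMIT 3

Result:
id | location    | kind   | reading | battery
---+-------------+--------+---------+--------
3  | Garage      | motion | 32.9    | 41     
2  | Garage      | motion | 12      | 82     
1  | Server-Room | sound  | NULL    | 18     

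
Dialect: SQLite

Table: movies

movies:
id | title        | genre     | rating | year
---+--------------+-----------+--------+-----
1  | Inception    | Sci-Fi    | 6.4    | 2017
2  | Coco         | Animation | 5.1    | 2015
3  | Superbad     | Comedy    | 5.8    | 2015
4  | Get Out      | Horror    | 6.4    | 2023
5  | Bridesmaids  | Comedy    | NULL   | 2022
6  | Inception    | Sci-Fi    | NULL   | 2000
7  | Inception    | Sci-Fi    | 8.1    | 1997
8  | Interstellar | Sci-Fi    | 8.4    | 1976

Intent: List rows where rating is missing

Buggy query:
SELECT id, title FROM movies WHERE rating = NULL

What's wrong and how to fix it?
Bug: Comparing to NULL with '=' never matches; NULL = NULL is unknown, not true

Fix: Use IS NULL to test for NULL

Corrected query:
SELECT id, title FROM movies WHERE rating IS NULL

Result:
id | title      
---+------------
5  | Bridesmaids
6  | Inception  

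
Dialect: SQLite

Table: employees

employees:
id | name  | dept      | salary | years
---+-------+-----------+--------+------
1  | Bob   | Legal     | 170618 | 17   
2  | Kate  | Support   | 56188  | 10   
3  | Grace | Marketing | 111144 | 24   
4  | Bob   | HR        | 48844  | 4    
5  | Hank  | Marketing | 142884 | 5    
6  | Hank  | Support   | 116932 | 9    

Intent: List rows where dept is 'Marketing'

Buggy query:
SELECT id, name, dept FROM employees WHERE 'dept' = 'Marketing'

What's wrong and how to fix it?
Bug: Single quotes denote string literals in SQL; the column name is being compared as a constant string

Fix: Reference the column as dept without single quotes

Corrected query:
SELECT id, name, dept FROM employees WHERE dept = 'Marketing'

Result:
id | name  | dept     
---+-------+----------
3  | Grace | Marketing
5  | Hank  | Marketing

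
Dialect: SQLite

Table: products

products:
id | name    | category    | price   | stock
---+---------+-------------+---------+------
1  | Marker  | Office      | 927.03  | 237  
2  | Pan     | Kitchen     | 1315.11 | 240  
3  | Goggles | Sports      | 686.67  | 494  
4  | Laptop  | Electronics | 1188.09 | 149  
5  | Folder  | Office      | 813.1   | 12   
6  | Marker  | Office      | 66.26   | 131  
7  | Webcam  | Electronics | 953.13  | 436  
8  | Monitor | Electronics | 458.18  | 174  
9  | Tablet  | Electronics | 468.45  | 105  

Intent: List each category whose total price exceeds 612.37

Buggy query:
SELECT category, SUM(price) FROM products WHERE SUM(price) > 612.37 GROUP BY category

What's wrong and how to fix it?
Bug: SUM(price) is an aggregate, but WHERE filters rows before aggregation

Fix: Use HAVING (which filters groups after aggregation) instead of WHERE

Corrected query:
SELECT category, SUM(price) FROM products GROUP BY category HAVING SUM(price) > 612.37

Result:
category    | SUM(price)
------------+-----------
Electronics | 3067.85   
Kitchen     | 1315.11   
Office      | 1806.39   
Sports      | 686.67    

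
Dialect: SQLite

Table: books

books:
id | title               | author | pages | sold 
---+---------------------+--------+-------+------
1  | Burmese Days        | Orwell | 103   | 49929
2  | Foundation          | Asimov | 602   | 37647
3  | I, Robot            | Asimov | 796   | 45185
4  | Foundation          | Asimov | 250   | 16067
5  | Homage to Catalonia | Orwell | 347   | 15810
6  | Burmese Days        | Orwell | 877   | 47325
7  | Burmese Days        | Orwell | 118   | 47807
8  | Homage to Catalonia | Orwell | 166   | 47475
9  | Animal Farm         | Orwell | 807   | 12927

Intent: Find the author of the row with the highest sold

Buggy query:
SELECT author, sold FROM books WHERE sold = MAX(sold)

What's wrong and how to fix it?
Bug: MAX(sold) is an aggregate and cannot be used directly in WHERE

Fix: Use a subquery: WHERE sold = (SELECT MAX(sold) FROM books)

Corrected query:
SELECT author, sold FROM books WHERE sold = (SELECT MAX(sold) FROM books)

Result:
author | sold 
-------+------
Orwell | 49929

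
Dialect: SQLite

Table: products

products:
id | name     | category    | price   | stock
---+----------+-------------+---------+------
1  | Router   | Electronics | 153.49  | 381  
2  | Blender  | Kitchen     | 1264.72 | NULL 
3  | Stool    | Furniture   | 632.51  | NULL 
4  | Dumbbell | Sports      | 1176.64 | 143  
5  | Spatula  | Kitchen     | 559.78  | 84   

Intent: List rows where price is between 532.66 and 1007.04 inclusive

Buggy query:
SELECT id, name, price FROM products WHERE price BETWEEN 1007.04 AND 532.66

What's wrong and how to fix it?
Bug: The bounds are reversed; BETWEEN a AND b requires a <= b to match anything

Fix: Write BETWEEN 532.66 AND 1007.04

Corrected query:
SELECT id, name, price FROM products WHERE price BETWEEN 532.66 AND 1007.04

Result:
id | name    | price 
---+---------+-------
3  | Stool   | 632.51
5  | Spatula | 559.78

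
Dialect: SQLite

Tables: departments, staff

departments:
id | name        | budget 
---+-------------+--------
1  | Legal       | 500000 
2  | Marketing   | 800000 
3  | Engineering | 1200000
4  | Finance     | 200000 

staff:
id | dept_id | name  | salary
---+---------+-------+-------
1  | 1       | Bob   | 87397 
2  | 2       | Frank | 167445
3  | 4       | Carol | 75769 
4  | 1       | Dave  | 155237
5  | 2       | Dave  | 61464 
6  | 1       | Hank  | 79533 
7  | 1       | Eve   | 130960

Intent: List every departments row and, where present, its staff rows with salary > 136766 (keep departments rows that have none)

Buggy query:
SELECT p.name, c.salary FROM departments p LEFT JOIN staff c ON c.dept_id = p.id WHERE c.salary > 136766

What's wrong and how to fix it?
Bug: A WHERE condition on the right-hand table after LEFT JOIN drops unmatched parents

Fix: Move the right-table condition into the ON clause so unmatched parents are kept

Corrected query:
SELECT p.name, c.salary FROM departments p LEFT JOIN staff c ON c.dept_id = p.id AND c.salary > 136766

Result:
name        | salary
------------+-------
Legal       | 155237
Marketing   | 167445
Engineering | NULL  
Finance     | NULL  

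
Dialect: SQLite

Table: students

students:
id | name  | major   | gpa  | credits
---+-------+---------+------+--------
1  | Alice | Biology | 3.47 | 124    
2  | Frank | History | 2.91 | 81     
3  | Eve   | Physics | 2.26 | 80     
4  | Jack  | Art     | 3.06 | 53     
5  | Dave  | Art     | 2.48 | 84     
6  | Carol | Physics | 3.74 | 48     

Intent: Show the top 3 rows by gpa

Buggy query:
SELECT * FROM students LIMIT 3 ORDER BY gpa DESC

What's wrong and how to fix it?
Bug: ORDER BY cannot follow LIMIT; LIMIT is the final clause

Fix: Sort with ORDER BY, then apply LIMIT

Corrected query:
SELECT * FROM students ORDER BY gpa DESC LIMIT 3

Result:
id | name  | major   | gpa  | credits
---+-------+---------+------+--------
6  | Carol | Physics | 3.74 | 48     
1  | Alice | Biology | 3.47 | 124    
4  | Jack  | Art     | 3.06 | 53     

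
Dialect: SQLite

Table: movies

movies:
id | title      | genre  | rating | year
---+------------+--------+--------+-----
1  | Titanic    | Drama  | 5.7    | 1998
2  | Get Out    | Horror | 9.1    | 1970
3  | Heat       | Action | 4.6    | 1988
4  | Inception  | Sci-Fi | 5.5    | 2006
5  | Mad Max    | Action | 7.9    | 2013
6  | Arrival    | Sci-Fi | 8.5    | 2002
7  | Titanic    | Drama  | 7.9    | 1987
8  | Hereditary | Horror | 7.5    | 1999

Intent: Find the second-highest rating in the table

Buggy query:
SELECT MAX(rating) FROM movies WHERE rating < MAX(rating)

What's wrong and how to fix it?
Bug: MAX(rating) on the right of the comparison is an aggregate-in-WHERE error

Fix: Compute the overall MAX in a subquery, then take MAX of rows below it

Corrected query:
SELECT MAX(rating) FROM movies WHERE rating < (SELECT MAX(rating) FROM movies)

Result:
MAX(rating)
-----------
8.5        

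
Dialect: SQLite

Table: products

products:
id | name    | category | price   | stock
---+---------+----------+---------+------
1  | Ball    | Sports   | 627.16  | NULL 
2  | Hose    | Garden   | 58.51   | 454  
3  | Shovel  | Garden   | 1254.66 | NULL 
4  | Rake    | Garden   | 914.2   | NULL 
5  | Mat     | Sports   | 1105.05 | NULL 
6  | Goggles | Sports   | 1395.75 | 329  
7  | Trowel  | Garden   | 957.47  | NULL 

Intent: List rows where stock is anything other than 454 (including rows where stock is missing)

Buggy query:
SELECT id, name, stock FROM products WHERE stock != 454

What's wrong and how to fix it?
Bug: 'stock != 454' is unknown when stock is NULL, so NULL rows are silently excluded

Fix: Handle NULL separately with IS NULL alongside the inequality

Corrected query:
SELECT id, name, stock FROM products WHERE stock != 454 OR stock IS NULL

Result:
id | name    | stock
---+---------+------
1  | Ball    | NULL 
3  | Shovel  | NULL 
4  | Rake    | NULL 
5  | Mat     | NULL 
6  | Goggles | 329  
7  | Trowel  | NULL 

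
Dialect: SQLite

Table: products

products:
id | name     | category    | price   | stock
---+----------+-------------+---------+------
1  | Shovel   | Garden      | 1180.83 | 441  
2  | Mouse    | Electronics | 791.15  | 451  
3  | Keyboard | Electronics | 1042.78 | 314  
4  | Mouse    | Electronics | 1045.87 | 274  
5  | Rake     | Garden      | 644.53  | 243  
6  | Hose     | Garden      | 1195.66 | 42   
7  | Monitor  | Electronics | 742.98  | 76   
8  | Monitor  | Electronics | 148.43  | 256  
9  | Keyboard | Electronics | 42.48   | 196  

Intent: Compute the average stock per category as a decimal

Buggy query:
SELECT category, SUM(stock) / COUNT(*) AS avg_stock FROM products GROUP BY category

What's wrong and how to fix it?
Bug: Both operands are integers, so '/' performs integer division and truncates

Fix: Multiply by 1.0 (or CAST to REAL) to force floating-point division

Corrected query:
SELECT category, SUM(stock) * 1.0 / COUNT(*) AS avg_stock FROM products GROUP BY category

Result:
category    | avg_stock 
------------+-----------
Electronics | 261.166667
Garden      | 242       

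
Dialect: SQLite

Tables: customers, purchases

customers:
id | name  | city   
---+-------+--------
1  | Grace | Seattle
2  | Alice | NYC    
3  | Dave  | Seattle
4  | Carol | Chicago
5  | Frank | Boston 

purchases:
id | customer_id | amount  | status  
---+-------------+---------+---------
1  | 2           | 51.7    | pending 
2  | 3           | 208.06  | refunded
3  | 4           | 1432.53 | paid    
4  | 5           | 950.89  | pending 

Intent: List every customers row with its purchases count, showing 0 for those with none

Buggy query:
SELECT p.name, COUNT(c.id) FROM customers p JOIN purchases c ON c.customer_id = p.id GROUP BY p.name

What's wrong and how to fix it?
Bug: INNER JOIN drops customers rows that have no matching purchases rows

Fix: Switch to LEFT JOIN to retain unmatched parent rows

Corrected query:
SELECT p.name, COUNT(c.id) FROM customers p LEFT JOIN purchases c ON c.customer_id = p.id GROUP BY p.name

Result:
name  | COUNT(c.id)
------+------------
Alice | 1          
Carol | 1          
Dave  | 1          
Frank | 1          
Grace | 0          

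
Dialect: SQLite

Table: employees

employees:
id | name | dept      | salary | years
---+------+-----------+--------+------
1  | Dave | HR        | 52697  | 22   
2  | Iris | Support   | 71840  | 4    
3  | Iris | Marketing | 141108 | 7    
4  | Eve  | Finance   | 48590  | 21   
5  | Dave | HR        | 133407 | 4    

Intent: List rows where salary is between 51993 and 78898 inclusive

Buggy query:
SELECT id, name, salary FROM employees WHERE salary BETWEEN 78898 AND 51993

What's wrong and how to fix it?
Bug: BETWEEN expects the lower bound first; with 78898 AND 51993 the range is empty

Fix: Swap the bounds so the smaller value comes first

Corrected query:
SELECT id, name, salary FROM employees WHERE salary BETWEEN 51993 AND 78898

Result:
id | name | salary
---+------+-------
1  | Dave | 52697 
2  | Iris | 71840 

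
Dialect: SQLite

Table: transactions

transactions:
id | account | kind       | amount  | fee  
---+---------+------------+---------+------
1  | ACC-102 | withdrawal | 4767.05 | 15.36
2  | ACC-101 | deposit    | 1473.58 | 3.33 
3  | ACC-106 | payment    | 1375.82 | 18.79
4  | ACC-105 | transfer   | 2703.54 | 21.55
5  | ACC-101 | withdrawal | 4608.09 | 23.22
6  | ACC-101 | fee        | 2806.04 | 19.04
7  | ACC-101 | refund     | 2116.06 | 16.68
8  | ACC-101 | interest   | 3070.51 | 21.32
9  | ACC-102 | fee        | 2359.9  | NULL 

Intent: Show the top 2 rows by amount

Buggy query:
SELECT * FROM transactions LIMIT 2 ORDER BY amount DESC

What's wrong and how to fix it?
Bug: LIMIT must come after ORDER BY

Fix: Swap the clauses: ORDER BY first, then LIMIT

Corrected query:
SELECT * FROM transactions ORDER BY amount DESC LIMIT 2

Result:
id | account | kind       | amount  | fee  
---+---------+------------+---------+------
1  | ACC-102 | withdrawal | 4767.05 | 15.36
5  | ACC-101 | withdrawal | 4608.09 | 23.22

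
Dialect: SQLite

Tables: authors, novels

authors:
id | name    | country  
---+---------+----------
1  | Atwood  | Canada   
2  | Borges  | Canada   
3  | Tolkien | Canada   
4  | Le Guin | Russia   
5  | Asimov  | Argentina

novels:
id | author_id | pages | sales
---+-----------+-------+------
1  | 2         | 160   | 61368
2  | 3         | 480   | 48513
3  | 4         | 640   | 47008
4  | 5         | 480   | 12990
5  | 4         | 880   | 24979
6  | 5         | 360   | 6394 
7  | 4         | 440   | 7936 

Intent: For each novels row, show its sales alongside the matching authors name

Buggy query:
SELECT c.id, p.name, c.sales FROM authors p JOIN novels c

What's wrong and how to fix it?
Bug: Missing join condition: each novels row is matched to all authors rows instead of just its own

Fix: Specify the join condition linking the foreign key to the parent id

Corrected query:
SELECT c.id, p.name, c.sales FROM authors p JOIN novels c ON c.author_id = p.id

Result:
id | name    | sales
---+---------+------
1  | Borges  | 61368
2  | Tolkien | 48513
3  | Le Guin | 47008
4  | Asimov  | 12990
5  | Le Guin | 24979
6  | Asimov  | 6394 
7  | Le Guin | 7936 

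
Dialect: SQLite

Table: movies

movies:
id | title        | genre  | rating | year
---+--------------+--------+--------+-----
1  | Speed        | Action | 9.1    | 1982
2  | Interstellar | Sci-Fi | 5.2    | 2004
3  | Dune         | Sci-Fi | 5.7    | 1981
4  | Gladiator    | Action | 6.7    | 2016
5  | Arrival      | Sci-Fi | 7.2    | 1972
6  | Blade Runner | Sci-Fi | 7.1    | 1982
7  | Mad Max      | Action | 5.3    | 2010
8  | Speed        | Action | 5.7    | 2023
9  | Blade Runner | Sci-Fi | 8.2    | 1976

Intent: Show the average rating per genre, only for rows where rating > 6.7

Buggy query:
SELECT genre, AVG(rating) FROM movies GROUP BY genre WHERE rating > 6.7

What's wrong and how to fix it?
Bug: WHERE cannot follow GROUP BY

Fix: Move the WHERE clause before GROUP BY

Corrected query:
SELECT genre, AVG(rating) FROM movies WHERE rating > 6.7 GROUP BY genre

Result:
genre  | AVG(rating)
-------+------------
Action | 9.1        
Sci-Fi | 7.5        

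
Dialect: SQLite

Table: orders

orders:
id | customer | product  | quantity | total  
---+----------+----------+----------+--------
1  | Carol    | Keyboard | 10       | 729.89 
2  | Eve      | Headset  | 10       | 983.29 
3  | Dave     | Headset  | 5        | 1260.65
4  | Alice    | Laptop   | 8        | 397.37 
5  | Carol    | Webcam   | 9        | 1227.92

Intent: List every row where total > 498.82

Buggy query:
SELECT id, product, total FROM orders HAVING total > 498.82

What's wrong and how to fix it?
Bug: This is a non-aggregate query (no GROUP BY, no aggregates), so in SQLite the HAVING clause is invalid here; a row-level condition belongs in WHERE

Fix: Replace HAVING with WHERE since the condition applies to individual rows

Corrected query:
SELECT id, product, total FROM orders WHERE total > 498.82

Result:
id | product  | total  
---+----------+--------
1  | Keyboard | 729.89 
2  | Headset  | 983.29 
3  | Headset  | 1260.65
5  | Webcam   | 1227.92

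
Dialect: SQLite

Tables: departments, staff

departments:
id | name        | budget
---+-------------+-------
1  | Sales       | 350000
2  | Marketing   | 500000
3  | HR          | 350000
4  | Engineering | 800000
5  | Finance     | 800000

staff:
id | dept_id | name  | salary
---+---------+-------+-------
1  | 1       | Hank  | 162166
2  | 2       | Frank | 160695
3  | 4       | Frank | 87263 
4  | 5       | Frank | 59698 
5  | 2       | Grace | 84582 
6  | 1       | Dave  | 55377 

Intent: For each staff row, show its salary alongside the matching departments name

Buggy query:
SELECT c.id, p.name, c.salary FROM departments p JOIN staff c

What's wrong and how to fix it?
Bug: JOIN with no ON clause produces a cartesian product; every staff row pairs with every departments row

Fix: Add ON c.dept_id = p.id to the JOIN

Corrected query:
SELECT c.id, p.name, c.salary FROM departments p JOIN staff c ON c.dept_id = p.id

Result:
id | name        | salary
---+-------------+-------
1  | Sales       | 162166
2  | Marketing   | 160695
3  | Engineering | 87263 
4  | Finance     | 59698 
5  | Marketing   | 84582 
6  | Sales       | 55377 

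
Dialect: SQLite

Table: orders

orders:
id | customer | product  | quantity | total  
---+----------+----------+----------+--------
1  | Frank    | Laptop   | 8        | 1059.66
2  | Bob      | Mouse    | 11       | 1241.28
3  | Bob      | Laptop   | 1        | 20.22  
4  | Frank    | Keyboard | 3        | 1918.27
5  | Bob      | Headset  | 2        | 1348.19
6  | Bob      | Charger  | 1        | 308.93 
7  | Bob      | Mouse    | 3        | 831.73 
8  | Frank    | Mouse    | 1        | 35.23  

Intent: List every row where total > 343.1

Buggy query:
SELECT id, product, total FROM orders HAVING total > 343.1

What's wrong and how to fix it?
Bug: HAVING filters the output of aggregation, but this query has no GROUP BY and no aggregate functions, so SQLite rejects it (HAVING clause on a non-aggregate query); the condition here is per row

Fix: Use WHERE for row-level filtering

Corrected query:
SELECT id, product, total FROM orders WHERE total > 343.1

Result:
id | product  | total  
---+----------+--------
1  | Laptop   | 1059.66
2  | Mouse    | 1241.28
4  | Keyboard | 1918.27
5  | Headset  | 1348.19
7  | Mouse    | 831.73 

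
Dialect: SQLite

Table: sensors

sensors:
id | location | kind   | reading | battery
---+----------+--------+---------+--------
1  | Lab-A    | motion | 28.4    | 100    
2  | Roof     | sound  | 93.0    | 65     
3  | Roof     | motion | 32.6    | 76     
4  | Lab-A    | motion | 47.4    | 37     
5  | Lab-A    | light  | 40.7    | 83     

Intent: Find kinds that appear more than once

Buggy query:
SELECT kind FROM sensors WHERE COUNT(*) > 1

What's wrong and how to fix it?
Bug: WHERE can't reference COUNT(*); aggregates are computed after WHERE

Fix: Group first, then use HAVING for the count condition

Corrected query:
SELECT kind FROM sensors GROUP BY kind HAVING COUNT(*) > 1

Result:
kind  
------
motion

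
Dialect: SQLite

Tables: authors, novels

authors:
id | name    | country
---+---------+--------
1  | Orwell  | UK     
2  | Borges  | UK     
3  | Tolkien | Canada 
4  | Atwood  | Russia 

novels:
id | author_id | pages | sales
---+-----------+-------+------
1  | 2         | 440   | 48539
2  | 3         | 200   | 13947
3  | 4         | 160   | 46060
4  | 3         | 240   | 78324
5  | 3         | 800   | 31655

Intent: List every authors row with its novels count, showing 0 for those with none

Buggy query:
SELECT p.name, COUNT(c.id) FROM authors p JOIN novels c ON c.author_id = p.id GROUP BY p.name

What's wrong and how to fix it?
Bug: INNER JOIN drops authors rows that have no matching novels rows

Fix: Switch to LEFT JOIN to retain unmatched parent rows

Corrected query:
SELECT p.name, COUNT(c.id) FROM authors p LEFT JOIN novels c ON c.author_id = p.id GROUP BY p.name

Result:
name    | COUNT(c.id)
--------+------------
Atwood  | 1          
Borges  | 1          
Orwell  | 0          
Tolkien | 3          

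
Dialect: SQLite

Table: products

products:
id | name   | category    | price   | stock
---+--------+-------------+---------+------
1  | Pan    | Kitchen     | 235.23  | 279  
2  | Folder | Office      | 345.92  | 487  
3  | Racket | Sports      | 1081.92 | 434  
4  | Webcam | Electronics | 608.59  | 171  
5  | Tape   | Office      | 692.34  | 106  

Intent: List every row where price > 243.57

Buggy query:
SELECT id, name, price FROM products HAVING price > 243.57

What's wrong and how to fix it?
Bug: HAVING filters the output of aggregation, but this query has no GROUP BY and no aggregate functions, so SQLite rejects it (HAVING clause on a non-aggregate query); the condition here is per row

Fix: Replace HAVING with WHERE since the condition applies to individual rows

Corrected query:
SELECT id, name, price FROM products WHERE price > 243.57

Result:
id | name   | price  
---+--------+--------
2  | Folder | 345.92 
3  | Racket | 1081.92
4  | Webcam | 608.59 
5  | Tape   | 692.34 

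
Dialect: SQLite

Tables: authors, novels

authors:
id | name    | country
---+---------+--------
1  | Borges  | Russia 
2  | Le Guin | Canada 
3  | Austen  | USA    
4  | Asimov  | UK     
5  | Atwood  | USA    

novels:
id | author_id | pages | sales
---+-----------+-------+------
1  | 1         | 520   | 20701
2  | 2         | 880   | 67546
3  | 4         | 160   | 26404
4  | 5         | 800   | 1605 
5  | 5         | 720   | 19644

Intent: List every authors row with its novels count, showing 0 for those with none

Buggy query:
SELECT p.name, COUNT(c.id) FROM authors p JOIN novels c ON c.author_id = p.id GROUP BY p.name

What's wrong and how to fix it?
Bug: INNER JOIN drops authors rows that have no matching novels rows

Fix: Switch to LEFT JOIN to retain unmatched parent rows

Corrected query:
SELECT p.name, COUNT(c.id) FROM authors p LEFT JOIN novels c ON c.author_id = p.id GROUP BY p.name

Result:
name    | COUNT(c.id)
--------+------------
Asimov  | 1          
Atwood  | 2          
Austen  | 0          
Borges  | 1          
Le Guin | 1          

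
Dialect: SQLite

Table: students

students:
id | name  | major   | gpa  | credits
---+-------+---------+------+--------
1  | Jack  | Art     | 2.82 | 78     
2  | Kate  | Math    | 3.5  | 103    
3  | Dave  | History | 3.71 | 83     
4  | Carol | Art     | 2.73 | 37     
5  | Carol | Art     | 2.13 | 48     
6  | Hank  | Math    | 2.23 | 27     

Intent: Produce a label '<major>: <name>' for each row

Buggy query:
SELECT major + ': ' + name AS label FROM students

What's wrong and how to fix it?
Bug: '+' is numeric addition; on text columns SQLite converts them to 0 instead of concatenating

Fix: Use the || operator for string concatenation

Corrected query:
SELECT major || ': ' || name AS label FROM students

Result:
label        
-------------
Art: Jack    
Math: Kate   
History: Dave
Art: Carol   
Art: Carol   
Math: Hank   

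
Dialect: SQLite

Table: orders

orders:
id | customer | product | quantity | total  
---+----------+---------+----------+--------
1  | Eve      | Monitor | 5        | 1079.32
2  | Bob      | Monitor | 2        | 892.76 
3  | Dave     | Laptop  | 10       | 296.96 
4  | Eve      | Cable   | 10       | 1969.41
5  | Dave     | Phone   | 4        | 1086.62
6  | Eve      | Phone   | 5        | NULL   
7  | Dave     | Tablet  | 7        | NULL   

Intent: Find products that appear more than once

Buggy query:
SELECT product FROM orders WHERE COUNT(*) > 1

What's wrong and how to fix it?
Bug: WHERE can't reference COUNT(*); aggregates are computed after WHERE

Fix: GROUP BY product, then filter groups with HAVING COUNT(*) > 1

Corrected query:
SELECT product FROM orders GROUP BY product HAVING COUNT(*) > 1

Result:
product
-------
Monitor
Phone  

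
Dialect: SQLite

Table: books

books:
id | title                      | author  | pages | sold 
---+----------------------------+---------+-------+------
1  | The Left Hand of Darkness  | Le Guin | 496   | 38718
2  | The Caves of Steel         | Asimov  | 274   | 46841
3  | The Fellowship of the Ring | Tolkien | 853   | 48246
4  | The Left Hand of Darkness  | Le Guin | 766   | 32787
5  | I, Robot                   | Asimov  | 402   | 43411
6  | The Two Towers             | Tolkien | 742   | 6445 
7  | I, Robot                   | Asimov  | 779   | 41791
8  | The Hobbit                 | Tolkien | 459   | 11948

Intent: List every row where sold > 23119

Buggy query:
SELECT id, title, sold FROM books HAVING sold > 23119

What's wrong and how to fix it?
Bug: HAVING filters the output of aggregation, but this query has no GROUP BY and no aggregate functions, so SQLite rejects it (HAVING clause on a non-aggregate query); the condition here is per row

Fix: Replace HAVING with WHERE since the condition applies to individual rows

Corrected query:
SELECT id, title, sold FROM books WHERE sold > 23119

Result:
id | title                      | sold 
---+----------------------------+------
1  | The Left Hand of Darkness  | 38718
2  | The Caves of Steel         | 46841
3  | The Fellowship of the Ring | 48246
4  | The Left Hand of Darkness  | 32787
5  | I, Robot                   | 43411
7  | I, Robot                   | 41791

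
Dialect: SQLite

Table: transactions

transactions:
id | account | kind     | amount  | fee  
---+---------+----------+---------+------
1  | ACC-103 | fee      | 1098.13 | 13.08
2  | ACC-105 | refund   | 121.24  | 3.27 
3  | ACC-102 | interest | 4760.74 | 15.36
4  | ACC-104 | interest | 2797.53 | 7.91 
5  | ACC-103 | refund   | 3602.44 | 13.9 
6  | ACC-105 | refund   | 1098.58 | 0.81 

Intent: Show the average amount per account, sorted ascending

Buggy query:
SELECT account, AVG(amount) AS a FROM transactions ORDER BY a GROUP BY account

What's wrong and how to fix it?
Bug: GROUP BY must precede ORDER BY

Fix: Move ORDER BY to the end, after GROUP BY

Corrected query:
SELECT account, AVG(amount) AS a FROM transactions GROUP BY account ORDER BY a

Result:
account | a       
--------+---------
ACC-105 | 609.91  
ACC-103 | 2350.285
ACC-104 | 2797.53 
ACC-102 | 4760.74 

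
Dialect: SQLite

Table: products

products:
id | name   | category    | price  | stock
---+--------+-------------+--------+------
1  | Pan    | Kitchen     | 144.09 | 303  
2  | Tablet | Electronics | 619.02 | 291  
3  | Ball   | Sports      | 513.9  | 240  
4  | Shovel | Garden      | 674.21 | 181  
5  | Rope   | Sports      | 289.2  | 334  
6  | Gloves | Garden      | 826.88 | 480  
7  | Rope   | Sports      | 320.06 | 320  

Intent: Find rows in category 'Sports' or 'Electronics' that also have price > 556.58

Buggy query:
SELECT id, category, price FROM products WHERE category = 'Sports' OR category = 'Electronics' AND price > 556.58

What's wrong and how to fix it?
Bug: Without parentheses, AND is evaluated before OR, so the price filter only applies to the 'Electronics' branch

Fix: Group the OR with parentheses (or use IN), then AND the threshold

Corrected query:
SELECT id, category, price FROM products WHERE (category = 'Sports' OR category = 'Electronics') AND price > 556.58

Result:
id | category    | price 
---+-------------+-------
2  | Electronics | 619.02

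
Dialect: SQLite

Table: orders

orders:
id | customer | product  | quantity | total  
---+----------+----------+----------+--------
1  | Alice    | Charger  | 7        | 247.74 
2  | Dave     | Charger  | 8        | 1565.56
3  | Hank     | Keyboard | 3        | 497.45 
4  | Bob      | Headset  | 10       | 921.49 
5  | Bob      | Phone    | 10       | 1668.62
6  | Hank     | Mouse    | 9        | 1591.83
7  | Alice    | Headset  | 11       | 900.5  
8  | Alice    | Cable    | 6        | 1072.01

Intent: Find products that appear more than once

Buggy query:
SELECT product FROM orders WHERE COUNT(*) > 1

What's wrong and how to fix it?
Bug: COUNT(*) is an aggregate and cannot be used in WHERE

Fix: GROUP BY product, then filter groups with HAVING COUNT(*) > 1

Corrected query:
SELECT product FROM orders GROUP BY product HAVING COUNT(*) > 1

Result:
product
-------
Charger
Headset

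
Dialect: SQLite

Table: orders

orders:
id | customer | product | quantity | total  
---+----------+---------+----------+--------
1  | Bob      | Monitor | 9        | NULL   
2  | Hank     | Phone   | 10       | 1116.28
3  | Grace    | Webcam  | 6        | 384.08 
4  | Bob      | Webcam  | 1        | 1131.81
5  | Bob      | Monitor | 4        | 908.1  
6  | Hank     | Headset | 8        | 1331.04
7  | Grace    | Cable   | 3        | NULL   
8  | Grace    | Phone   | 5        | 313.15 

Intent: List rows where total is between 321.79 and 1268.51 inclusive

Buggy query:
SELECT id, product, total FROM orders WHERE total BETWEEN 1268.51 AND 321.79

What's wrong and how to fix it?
Bug: BETWEEN expects the lower bound first; with 1268.51 AND 321.79 the range is empty

Fix: Write BETWEEN 321.79 AND 1268.51

Corrected query:
SELECT id, product, total FROM orders WHERE total BETWEEN 321.79 AND 1268.51

Result:
id | product | total  
---+---------+--------
2  | Phone   | 1116.28
3  | Webcam  | 384.08 
4  | Webcam  | 1131.81
5  | Monitor | 908.1  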